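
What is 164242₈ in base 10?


Positional values:
Position 0: 2 × 8^0 = 2
Position 1: 4 × 8^1 = 32
Position 2: 2 × 8^2 = 128
Position 3: 4 × 8^3 = 2048
Position 4: 6 × 8^4 = 24576
Position 5: 1 × 8^5 = 32768
Sum = 2 + 32 + 128 + 2048 + 24576 + 32768
= 59554


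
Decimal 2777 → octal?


Divide by 8 repeatedly:
2777 ÷ 8 = 347 remainder 1
347 ÷ 8 = 43 remainder 3
43 ÷ 8 = 5 remainder 3
5 ÷ 8 = 0 remainder 5
Reading remainders bottom-up:
= 0o5331


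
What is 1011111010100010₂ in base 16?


Group into 4-bit nibbles: 1011111010100010
  1011 = B
  1110 = E
  1010 = A
  0010 = 2
= 0xBEA2


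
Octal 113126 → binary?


Each octal digit → 3 binary bits:
  1 = 001
  1 = 001
  3 = 011
  1 = 001
  2 = 010
  6 = 110
Concatenate: 001 001 011 001 010 110
= 001001011001010110


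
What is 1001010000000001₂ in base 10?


Positional values:
Bit 0: 1 × 2^0 = 1
Bit 10: 1 × 2^10 = 1024
Bit 12: 1 × 2^12 = 4096
Bit 15: 1 × 2^15 = 32768
Sum = 1 + 1024 + 4096 + 32768
= 37889


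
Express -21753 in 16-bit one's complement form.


Original: 0101010011111001
Invert all bits:
  bit 0: 0 → 1
  bit 1: 1 → 0
  bit 2: 0 → 1
  bit 3: 1 → 0
  bit 4: 0 → 1
  bit 5: 1 → 0
  bit 6: 0 → 1
  bit 7: 0 → 1
  bit 8: 1 → 0
  bit 9: 1 → 0
  bit 10: 1 → 0
  bit 11: 1 → 0
  bit 12: 1 → 0
  bit 13: 0 → 1
  bit 14: 0 → 1
  bit 15: 1 → 0
= 1010101100000110


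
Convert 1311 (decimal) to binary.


Divide by 2 repeatedly:
1311 ÷ 2 = 655 remainder 1
655 ÷ 2 = 327 remainder 1
327 ÷ 2 = 163 remainder 1
163 ÷ 2 = 81 remainder 1
81 ÷ 2 = 40 remainder 1
40 ÷ 2 = 20 remainder 0
20 ÷ 2 = 10 remainder 0
10 ÷ 2 = 5 remainder 0
5 ÷ 2 = 2 remainder 1
2 ÷ 2 = 1 remainder 0
1 ÷ 2 = 0 remainder 1
Reading remainders bottom-up:
= 10100011111


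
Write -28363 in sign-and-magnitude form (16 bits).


Sign bit: 1 (negative)
Magnitude: 28363 = 110111011001011
= 1110111011001011


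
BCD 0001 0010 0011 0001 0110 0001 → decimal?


Each 4-bit group → digit:
  0001 → 1
  0010 → 2
  0011 → 3
  0001 → 1
  0110 → 6
  0001 → 1
= 123161


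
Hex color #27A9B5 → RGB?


Hex: #27A9B5
R = 27₁₆ = 39
G = A9₁₆ = 169
B = B5₁₆ = 181
= RGB(39, 169, 181)


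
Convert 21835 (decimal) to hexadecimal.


Divide by 16 repeatedly:
21835 ÷ 16 = 1364 remainder 11 (B)
1364 ÷ 16 = 85 remainder 4 (4)
85 ÷ 16 = 5 remainder 5 (5)
5 ÷ 16 = 0 remainder 5 (5)
Reading remainders bottom-up:
= 0x554B


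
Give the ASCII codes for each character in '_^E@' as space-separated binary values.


String: '_^E@'  (4 characters)
Per-character ASCII lookup:
  '_': special character: '_' = 95 → 1011111
  '^': special character: '^' = 94 → 1011110
  'E': uppercase starts at 65: 'E' = 65 + 4 = 69 → 1000101
  '@': special character: '@' = 64 → 1000000
= 1011111 1011110 1000101 1000000


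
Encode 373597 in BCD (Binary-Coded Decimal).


Each digit → 4-bit binary:
  3 → 0011
  7 → 0111
  3 → 0011
  5 → 0101
  9 → 1001
  7 → 0111
= 0011 0111 0011 0101 1001 0111


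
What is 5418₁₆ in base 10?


Positional values:
Position 0: 8 × 16^0 = 8 × 1 = 8
Position 1: 1 × 16^1 = 1 × 16 = 16
Position 2: 4 × 16^2 = 4 × 256 = 1024
Position 3: 5 × 16^3 = 5 × 4096 = 20480
Sum = 8 + 16 + 1024 + 20480
= 21528


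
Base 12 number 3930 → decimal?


Positional values (base 12):
  0 × 12^0 = 0 × 1 = 0
  3 × 12^1 = 3 × 12 = 36
  9 × 12^2 = 9 × 144 = 1296
  3 × 12^3 = 3 × 1728 = 5184
Sum = 0 + 36 + 1296 + 5184
= 6516


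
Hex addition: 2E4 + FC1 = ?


Align and add column by column (LSB to MSB, each column mod 16 with carry):
  02E4
+ 0FC1
  ----
  col 0: 4(4) + 1(1) + 0 (carry in) = 5 → 5(5), carry out 0
  col 1: E(14) + C(12) + 0 (carry in) = 26 → A(10), carry out 1
  col 2: 2(2) + F(15) + 1 (carry in) = 18 → 2(2), carry out 1
  col 3: 0(0) + 0(0) + 1 (carry in) = 1 → 1(1), carry out 0
Reading digits MSB→LSB: 12A5
Strip leading zeros: 12A5
= 0x12A5


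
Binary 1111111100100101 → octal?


Group into 3-bit groups: 001111111100100101
  001 = 1
  111 = 7
  111 = 7
  100 = 4
  100 = 4
  101 = 5
= 0o177445


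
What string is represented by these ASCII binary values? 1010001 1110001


Codes (binary): 1010001 1110001
Per-code ASCII lookup:
  1010001 = 81  (range 65-90: uppercase, 81 - 65 = 16) → 'Q'
  1110001 = 113  (range 97-122: lowercase, 113 - 97 = 16) → 'q'
= 'Qq'


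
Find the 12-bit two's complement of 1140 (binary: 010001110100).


Original: 010001110100
Step 1 - Invert all bits: 101110001011
Step 2 - Add 1: 101110001011 + 1
= 101110001100 (represents -1140)


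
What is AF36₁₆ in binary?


Each hex digit → 4 binary bits:
  A = 1010
  F = 1111
  3 = 0011
  6 = 0110
Concatenate: 1010 1111 0011 0110
= 1010111100110110


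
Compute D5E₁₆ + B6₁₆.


Align and add column by column (LSB to MSB, each column mod 16 with carry):
  0D5E
+ 00B6
  ----
  col 0: E(14) + 6(6) + 0 (carry in) = 20 → 4(4), carry out 1
  col 1: 5(5) + B(11) + 1 (carry in) = 17 → 1(1), carry out 1
  col 2: D(13) + 0(0) + 1 (carry in) = 14 → E(14), carry out 0
  col 3: 0(0) + 0(0) + 0 (carry in) = 0 → 0(0), carry out 0
Reading digits MSB→LSB: 0E14
Strip leading zeros: E14
= 0xE14


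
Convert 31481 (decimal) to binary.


Divide by 2 repeatedly:
31481 ÷ 2 = 15740 remainder 1
15740 ÷ 2 = 7870 remainder 0
7870 ÷ 2 = 3935 remainder 0
3935 ÷ 2 = 1967 remainder 1
1967 ÷ 2 = 983 remainder 1
983 ÷ 2 = 491 remainder 1
491 ÷ 2 = 245 remainder 1
245 ÷ 2 = 122 remainder 1
122 ÷ 2 = 61 remainder 0
61 ÷ 2 = 30 remainder 1
30 ÷ 2 = 15 remainder 0
15 ÷ 2 = 7 remainder 1
7 ÷ 2 = 3 remainder 1
3 ÷ 2 = 1 remainder 1
1 ÷ 2 = 0 remainder 1
Reading remainders bottom-up:
= 111101011111001


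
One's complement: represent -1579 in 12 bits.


Original: 011000101011
Invert all bits:
  bit 0: 0 → 1
  bit 1: 1 → 0
  bit 2: 1 → 0
  bit 3: 0 → 1
  bit 4: 0 → 1
  bit 5: 0 → 1
  bit 6: 1 → 0
  bit 7: 0 → 1
  bit 8: 1 → 0
  bit 9: 0 → 1
  bit 10: 1 → 0
  bit 11: 1 → 0
= 100111010100


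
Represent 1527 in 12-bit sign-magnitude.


Sign bit: 0 (positive)
Magnitude: 1527 = 10111110111
= 010111110111


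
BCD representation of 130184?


Each digit → 4-bit binary:
  1 → 0001
  3 → 0011
  0 → 0000
  1 → 0001
  8 → 1000
  4 → 0100
= 0001 0011 0000 0001 1000 0100


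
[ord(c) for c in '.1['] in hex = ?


String: '.1['  (3 characters)
Per-character ASCII lookup:
  '.': special character: '.' = 46 → 0x2E
  '1': digits start at 48: '1' = 48 + 1 = 49 → 0x31
  '[': special character: '[' = 91 → 0x5B
= 0x2E 0x31 0x5B


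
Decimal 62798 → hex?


Divide by 16 repeatedly:
62798 ÷ 16 = 3924 remainder 14 (E)
3924 ÷ 16 = 245 remainder 4 (4)
245 ÷ 16 = 15 remainder 5 (5)
15 ÷ 16 = 0 remainder 15 (F)
Reading remainders bottom-up:
= 0xF54E


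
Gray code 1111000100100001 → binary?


Gray code: 1111000100100001
MSB stays the same: 1
Each subsequent bit = prev_binary XOR current_gray:
  B[1] = 1 XOR 1 = 0
  B[2] = 0 XOR 1 = 1
  B[3] = 1 XOR 1 = 0
  B[4] = 0 XOR 0 = 0
  B[5] = 0 XOR 0 = 0
  B[6] = 0 XOR 0 = 0
  B[7] = 0 XOR 1 = 1
  B[8] = 1 XOR 0 = 1
  B[9] = 1 XOR 0 = 1
  B[10] = 1 XOR 1 = 0
  B[11] = 0 XOR 0 = 0
  B[12] = 0 XOR 0 = 0
  B[13] = 0 XOR 0 = 0
  B[14] = 0 XOR 0 = 0
  B[15] = 0 XOR 1 = 1
= 1010000111000001 (41409 decimal)


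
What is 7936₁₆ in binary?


Each hex digit → 4 binary bits:
  7 = 0111
  9 = 1001
  3 = 0011
  6 = 0110
Concatenate: 0111 1001 0011 0110
= 0111100100110110


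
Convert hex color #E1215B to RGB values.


Hex: #E1215B
R = E1₁₆ = 225
G = 21₁₆ = 33
B = 5B₁₆ = 91
= RGB(225, 33, 91)


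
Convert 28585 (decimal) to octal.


Divide by 8 repeatedly:
28585 ÷ 8 = 3573 remainder 1
3573 ÷ 8 = 446 remainder 5
446 ÷ 8 = 55 remainder 6
55 ÷ 8 = 6 remainder 7
6 ÷ 8 = 0 remainder 6
Reading remainders bottom-up:
= 0o67651


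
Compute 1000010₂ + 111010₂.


Align and add column by column (LSB to MSB, carry propagating):
  01000010
+ 00111010
  --------
  col 0: 0 + 0 + 0 (carry in) = 0 → bit 0, carry out 0
  col 1: 1 + 1 + 0 (carry in) = 2 → bit 0, carry out 1
  col 2: 0 + 0 + 1 (carry in) = 1 → bit 1, carry out 0
  col 3: 0 + 1 + 0 (carry in) = 1 → bit 1, carry out 0
  col 4: 0 + 1 + 0 (carry in) = 1 → bit 1, carry out 0
  col 5: 0 + 1 + 0 (carry in) = 1 → bit 1, carry out 0
  col 6: 1 + 0 + 0 (carry in) = 1 → bit 1, carry out 0
  col 7: 0 + 0 + 0 (carry in) = 0 → bit 0, carry out 0
Reading bits MSB→LSB: 01111100
Strip leading zeros: 1111100
= 1111100


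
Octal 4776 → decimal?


Positional values:
Position 0: 6 × 8^0 = 6
Position 1: 7 × 8^1 = 56
Position 2: 7 × 8^2 = 448
Position 3: 4 × 8^3 = 2048
Sum = 6 + 56 + 448 + 2048
= 2558


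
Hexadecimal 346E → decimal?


Positional values:
Position 0: E × 16^0 = 14 × 1 = 14
Position 1: 6 × 16^1 = 6 × 16 = 96
Position 2: 4 × 16^2 = 4 × 256 = 1024
Position 3: 3 × 16^3 = 3 × 4096 = 12288
Sum = 14 + 96 + 1024 + 12288
= 13422


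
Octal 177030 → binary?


Each octal digit → 3 binary bits:
  1 = 001
  7 = 111
  7 = 111
  0 = 000
  3 = 011
  0 = 000
Concatenate: 001 111 111 000 011 000
= 001111111000011000


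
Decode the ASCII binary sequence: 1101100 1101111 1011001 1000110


Codes (binary): 1101100 1101111 1011001 1000110
Per-code ASCII lookup:
  1101100 = 108  (range 97-122: lowercase, 108 - 97 = 11) → 'l'
  1101111 = 111  (range 97-122: lowercase, 111 - 97 = 14) → 'o'
  1011001 = 89  (range 65-90: uppercase, 89 - 65 = 24) → 'Y'
  1000110 = 70  (range 65-90: uppercase, 70 - 65 = 5) → 'F'
= 'loYF'


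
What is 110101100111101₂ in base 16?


Group into 4-bit nibbles: 0110101100111101
  0110 = 6
  1011 = B
  0011 = 3
  1101 = D
= 0x6B3D


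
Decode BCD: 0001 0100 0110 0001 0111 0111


Each 4-bit group → digit:
  0001 → 1
  0100 → 4
  0110 → 6
  0001 → 1
  0111 → 7
  0111 → 7
= 146177


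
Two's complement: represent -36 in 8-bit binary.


Original: 00100100
Step 1 - Invert all bits: 11011011
Step 2 - Add 1: 11011011 + 1
= 11011100 (represents -36)


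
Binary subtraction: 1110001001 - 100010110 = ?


Align and subtract column by column (LSB to MSB, borrowing when needed):
  1110001001
- 0100010110
  ----------
  col 0: (1 - 0 borrow-in) - 0 → 1 - 0 = 1, borrow out 0
  col 1: (0 - 0 borrow-in) - 1 → borrow from next column: (0+2) - 1 = 1, borrow out 1
  col 2: (0 - 1 borrow-in) - 1 → borrow from next column: (-1+2) - 1 = 0, borrow out 1
  col 3: (1 - 1 borrow-in) - 0 → 0 - 0 = 0, borrow out 0
  col 4: (0 - 0 borrow-in) - 1 → borrow from next column: (0+2) - 1 = 1, borrow out 1
  col 5: (0 - 1 borrow-in) - 0 → borrow from next column: (-1+2) - 0 = 1, borrow out 1
  col 6: (0 - 1 borrow-in) - 0 → borrow from next column: (-1+2) - 0 = 1, borrow out 1
  col 7: (1 - 1 borrow-in) - 0 → 0 - 0 = 0, borrow out 0
  col 8: (1 - 0 borrow-in) - 1 → 1 - 1 = 0, borrow out 0
  col 9: (1 - 0 borrow-in) - 0 → 1 - 0 = 1, borrow out 0
Reading bits MSB→LSB: 1001110011
Strip leading zeros: 1001110011
= 1001110011


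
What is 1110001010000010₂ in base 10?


Positional values:
Bit 1: 1 × 2^1 = 2
Bit 7: 1 × 2^7 = 128
Bit 9: 1 × 2^9 = 512
Bit 13: 1 × 2^13 = 8192
Bit 14: 1 × 2^14 = 16384
Bit 15: 1 × 2^15 = 32768
Sum = 2 + 128 + 512 + 8192 + 16384 + 32768
= 57986


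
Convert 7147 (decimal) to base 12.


Divide by 12 repeatedly:
7147 ÷ 12 = 595 remainder 7
595 ÷ 12 = 49 remainder 7
49 ÷ 12 = 4 remainder 1
4 ÷ 12 = 0 remainder 4
Reading remainders bottom-up:
= 4177


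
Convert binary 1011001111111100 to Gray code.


Binary: 1011001111111100
Gray code: G = B XOR (B >> 1)
B >> 1 = 0101100111111110
1011001111111100 XOR 0101100111111110:
  1 XOR 0 = 1
  0 XOR 1 = 1
  1 XOR 0 = 1
  1 XOR 1 = 0
  0 XOR 1 = 1
  0 XOR 0 = 0
  1 XOR 0 = 1
  1 XOR 1 = 0
  1 XOR 1 = 0
  1 XOR 1 = 0
  1 XOR 1 = 0
  1 XOR 1 = 0
  1 XOR 1 = 0
  1 XOR 1 = 0
  0 XOR 1 = 1
  0 XOR 0 = 0
= 1110101000000010


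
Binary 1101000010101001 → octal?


Group into 3-bit groups: 001101000010101001
  001 = 1
  101 = 5
  000 = 0
  010 = 2
  101 = 5
  001 = 1
= 0o150251


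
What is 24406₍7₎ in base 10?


Positional values (base 7):
  6 × 7^0 = 6 × 1 = 6
  0 × 7^1 = 0 × 7 = 0
  4 × 7^2 = 4 × 49 = 196
  4 × 7^3 = 4 × 343 = 1372
  2 × 7^4 = 2 × 2401 = 4802
Sum = 6 + 0 + 196 + 1372 + 4802
= 6376


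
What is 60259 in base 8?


Divide by 8 repeatedly:
60259 ÷ 8 = 7532 remainder 3
7532 ÷ 8 = 941 remainder 4
941 ÷ 8 = 117 remainder 5
117 ÷ 8 = 14 remainder 5
14 ÷ 8 = 1 remainder 6
1 ÷ 8 = 0 remainder 1
Reading remainders bottom-up:
= 0o165543


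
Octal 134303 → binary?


Each octal digit → 3 binary bits:
  1 = 001
  3 = 011
  4 = 100
  3 = 011
  0 = 000
  3 = 011
Concatenate: 001 011 100 011 000 011
= 001011100011000011


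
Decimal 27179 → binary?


Divide by 2 repeatedly:
27179 ÷ 2 = 13589 remainder 1
13589 ÷ 2 = 6794 remainder 1
6794 ÷ 2 = 3397 remainder 0
3397 ÷ 2 = 1698 remainder 1
1698 ÷ 2 = 849 remainder 0
849 ÷ 2 = 424 remainder 1
424 ÷ 2 = 212 remainder 0
212 ÷ 2 = 106 remainder 0
106 ÷ 2 = 53 remainder 0
53 ÷ 2 = 26 remainder 1
26 ÷ 2 = 13 remainder 0
13 ÷ 2 = 6 remainder 1
6 ÷ 2 = 3 remainder 0
3 ÷ 2 = 1 remainder 1
1 ÷ 2 = 0 remainder 1
Reading remainders bottom-up:
= 110101000101011


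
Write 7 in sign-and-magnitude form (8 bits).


Sign bit: 0 (positive)
Magnitude: 7 = 0000111
= 00000111


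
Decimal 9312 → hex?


Divide by 16 repeatedly:
9312 ÷ 16 = 582 remainder 0 (0)
582 ÷ 16 = 36 remainder 6 (6)
36 ÷ 16 = 2 remainder 4 (4)
2 ÷ 16 = 0 remainder 2 (2)
Reading remainders bottom-up:
= 0x2460


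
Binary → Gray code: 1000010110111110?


Binary: 1000010110111110
Gray code: G = B XOR (B >> 1)
B >> 1 = 0100001011011111
1000010110111110 XOR 0100001011011111:
  1 XOR 0 = 1
  0 XOR 1 = 1
  0 XOR 0 = 0
  0 XOR 0 = 0
  0 XOR 0 = 0
  1 XOR 0 = 1
  0 XOR 1 = 1
  1 XOR 0 = 1
  1 XOR 1 = 0
  0 XOR 1 = 1
  1 XOR 0 = 1
  1 XOR 1 = 0
  1 XOR 1 = 0
  1 XOR 1 = 0
  1 XOR 1 = 0
  0 XOR 1 = 1
= 1100011101100001


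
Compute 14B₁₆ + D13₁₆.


Align and add column by column (LSB to MSB, each column mod 16 with carry):
  014B
+ 0D13
  ----
  col 0: B(11) + 3(3) + 0 (carry in) = 14 → E(14), carry out 0
  col 1: 4(4) + 1(1) + 0 (carry in) = 5 → 5(5), carry out 0
  col 2: 1(1) + D(13) + 0 (carry in) = 14 → E(14), carry out 0
  col 3: 0(0) + 0(0) + 0 (carry in) = 0 → 0(0), carry out 0
Reading digits MSB→LSB: 0E5E
Strip leading zeros: E5E
= 0xE5E


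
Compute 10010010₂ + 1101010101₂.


Align and add column by column (LSB to MSB, carry propagating):
  00010010010
+ 01101010101
  -----------
  col 0: 0 + 1 + 0 (carry in) = 1 → bit 1, carry out 0
  col 1: 1 + 0 + 0 (carry in) = 1 → bit 1, carry out 0
  col 2: 0 + 1 + 0 (carry in) = 1 → bit 1, carry out 0
  col 3: 0 + 0 + 0 (carry in) = 0 → bit 0, carry out 0
  col 4: 1 + 1 + 0 (carry in) = 2 → bit 0, carry out 1
  col 5: 0 + 0 + 1 (carry in) = 1 → bit 1, carry out 0
  col 6: 0 + 1 + 0 (carry in) = 1 → bit 1, carry out 0
  col 7: 1 + 0 + 0 (carry in) = 1 → bit 1, carry out 0
  col 8: 0 + 1 + 0 (carry in) = 1 → bit 1, carry out 0
  col 9: 0 + 1 + 0 (carry in) = 1 → bit 1, carry out 0
  col 10: 0 + 0 + 0 (carry in) = 0 → bit 0, carry out 0
Reading bits MSB→LSB: 01111100111
Strip leading zeros: 1111100111
= 1111100111


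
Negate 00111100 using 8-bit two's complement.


Original: 00111100
Step 1 - Invert all bits: 11000011
Step 2 - Add 1: 11000011 + 1
= 11000100 (represents -60)


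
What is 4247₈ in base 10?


Positional values:
Position 0: 7 × 8^0 = 7
Position 1: 4 × 8^1 = 32
Position 2: 2 × 8^2 = 128
Position 3: 4 × 8^3 = 2048
Sum = 7 + 32 + 128 + 2048
= 2215


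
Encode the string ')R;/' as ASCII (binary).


String: ')R;/'  (4 characters)
Per-character ASCII lookup:
  ')': special character: ')' = 41 → 101001
  'R': uppercase starts at 65: 'R' = 65 + 17 = 82 → 1010010
  ';': special character: ';' = 59 → 111011
  '/': special character: '/' = 47 → 101111
= 101001 1010010 111011 101111


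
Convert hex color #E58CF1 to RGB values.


Hex: #E58CF1
R = E5₁₆ = 229
G = 8C₁₆ = 140
B = F1₁₆ = 241
= RGB(229, 140, 241)


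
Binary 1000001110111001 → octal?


Group into 3-bit groups: 001000001110111001
  001 = 1
  000 = 0
  001 = 1
  110 = 6
  111 = 7
  001 = 1
= 0o101671


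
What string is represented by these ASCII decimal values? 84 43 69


Codes (decimal): 84 43 69
Per-code ASCII lookup:
  84  (range 65-90: uppercase, 84 - 65 = 19) → 'T'
  43  (special character) → '+'
  69  (range 65-90: uppercase, 69 - 65 = 4) → 'E'
= 'T+E'


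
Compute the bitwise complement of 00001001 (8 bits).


Original: 00001001
Invert all bits:
  bit 0: 0 → 1
  bit 1: 0 → 1
  bit 2: 0 → 1
  bit 3: 0 → 1
  bit 4: 1 → 0
  bit 5: 0 → 1
  bit 6: 0 → 1
  bit 7: 1 → 0
= 11110110


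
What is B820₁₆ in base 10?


Positional values:
Position 0: 0 × 16^0 = 0 × 1 = 0
Position 1: 2 × 16^1 = 2 × 16 = 32
Position 2: 8 × 16^2 = 8 × 256 = 2048
Position 3: B × 16^3 = 11 × 4096 = 45056
Sum = 0 + 32 + 2048 + 45056
= 47136


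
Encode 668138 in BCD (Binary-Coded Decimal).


Each digit → 4-bit binary:
  6 → 0110
  6 → 0110
  8 → 1000
  1 → 0001
  3 → 0011
  8 → 1000
= 0110 0110 1000 0001 0011 1000


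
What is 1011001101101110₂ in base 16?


Group into 4-bit nibbles: 1011001101101110
  1011 = B
  0011 = 3
  0110 = 6
  1110 = E
= 0xB36E


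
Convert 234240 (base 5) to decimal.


Positional values (base 5):
  0 × 5^0 = 0 × 1 = 0
  4 × 5^1 = 4 × 5 = 20
  2 × 5^2 = 2 × 25 = 50
  4 × 5^3 = 4 × 125 = 500
  3 × 5^4 = 3 × 625 = 1875
  2 × 5^5 = 2 × 3125 = 6250
Sum = 0 + 20 + 50 + 500 + 1875 + 6250
= 8695


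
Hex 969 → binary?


Each hex digit → 4 binary bits:
  9 = 1001
  6 = 0110
  9 = 1001
Concatenate: 1001 0110 1001
= 100101101001


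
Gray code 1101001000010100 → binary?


Gray code: 1101001000010100
MSB stays the same: 1
Each subsequent bit = prev_binary XOR current_gray:
  B[1] = 1 XOR 1 = 0
  B[2] = 0 XOR 0 = 0
  B[3] = 0 XOR 1 = 1
  B[4] = 1 XOR 0 = 1
  B[5] = 1 XOR 0 = 1
  B[6] = 1 XOR 1 = 0
  B[7] = 0 XOR 0 = 0
  B[8] = 0 XOR 0 = 0
  B[9] = 0 XOR 0 = 0
  B[10] = 0 XOR 0 = 0
  B[11] = 0 XOR 1 = 1
  B[12] = 1 XOR 0 = 1
  B[13] = 1 XOR 1 = 0
  B[14] = 0 XOR 0 = 0
  B[15] = 0 XOR 0 = 0
= 1001110000011000 (39960 decimal)


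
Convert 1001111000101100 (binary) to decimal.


Positional values:
Bit 2: 1 × 2^2 = 4
Bit 3: 1 × 2^3 = 8
Bit 5: 1 × 2^5 = 32
Bit 9: 1 × 2^9 = 512
Bit 10: 1 × 2^10 = 1024
Bit 11: 1 × 2^11 = 2048
Bit 12: 1 × 2^12 = 4096
Bit 15: 1 × 2^15 = 32768
Sum = 4 + 8 + 32 + 512 + 1024 + 2048 + 4096 + 32768
= 40492


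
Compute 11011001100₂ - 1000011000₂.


Align and subtract column by column (LSB to MSB, borrowing when needed):
  11011001100
- 01000011000
  -----------
  col 0: (0 - 0 borrow-in) - 0 → 0 - 0 = 0, borrow out 0
  col 1: (0 - 0 borrow-in) - 0 → 0 - 0 = 0, borrow out 0
  col 2: (1 - 0 borrow-in) - 0 → 1 - 0 = 1, borrow out 0
  col 3: (1 - 0 borrow-in) - 1 → 1 - 1 = 0, borrow out 0
  col 4: (0 - 0 borrow-in) - 1 → borrow from next column: (0+2) - 1 = 1, borrow out 1
  col 5: (0 - 1 borrow-in) - 0 → borrow from next column: (-1+2) - 0 = 1, borrow out 1
  col 6: (1 - 1 borrow-in) - 0 → 0 - 0 = 0, borrow out 0
  col 7: (1 - 0 borrow-in) - 0 → 1 - 0 = 1, borrow out 0
  col 8: (0 - 0 borrow-in) - 0 → 0 - 0 = 0, borrow out 0
  col 9: (1 - 0 borrow-in) - 1 → 1 - 1 = 0, borrow out 0
  col 10: (1 - 0 borrow-in) - 0 → 1 - 0 = 1, borrow out 0
Reading bits MSB→LSB: 10010110100
Strip leading zeros: 10010110100
= 10010110100


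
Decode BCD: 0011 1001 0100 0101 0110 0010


Each 4-bit group → digit:
  0011 → 3
  1001 → 9
  0100 → 4
  0101 → 5
  0110 → 6
  0010 → 2
= 394562


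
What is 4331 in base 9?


Divide by 9 repeatedly:
4331 ÷ 9 = 481 remainder 2
481 ÷ 9 = 53 remainder 4
53 ÷ 9 = 5 remainder 8
5 ÷ 9 = 0 remainder 5
Reading remainders bottom-up:
= 5842


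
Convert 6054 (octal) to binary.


Each octal digit → 3 binary bits:
  6 = 110
  0 = 000
  5 = 101
  4 = 100
Concatenate: 110 000 101 100
= 110000101100


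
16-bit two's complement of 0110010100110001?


Original: 0110010100110001
Step 1 - Invert all bits: 1001101011001110
Step 2 - Add 1: 1001101011001110 + 1
= 1001101011001111 (represents -25905)


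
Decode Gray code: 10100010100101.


Gray code: 10100010100101
MSB stays the same: 1
Each subsequent bit = prev_binary XOR current_gray:
  B[1] = 1 XOR 0 = 1
  B[2] = 1 XOR 1 = 0
  B[3] = 0 XOR 0 = 0
  B[4] = 0 XOR 0 = 0
  B[5] = 0 XOR 0 = 0
  B[6] = 0 XOR 1 = 1
  B[7] = 1 XOR 0 = 1
  B[8] = 1 XOR 1 = 0
  B[9] = 0 XOR 0 = 0
  B[10] = 0 XOR 0 = 0
  B[11] = 0 XOR 1 = 1
  B[12] = 1 XOR 0 = 1
  B[13] = 1 XOR 1 = 0
= 11000011000110 (12486 decimal)


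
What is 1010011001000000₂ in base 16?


Group into 4-bit nibbles: 1010011001000000
  1010 = A
  0110 = 6
  0100 = 4
  0000 = 0
= 0xA640


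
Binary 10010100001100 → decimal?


Positional values:
Bit 2: 1 × 2^2 = 4
Bit 3: 1 × 2^3 = 8
Bit 8: 1 × 2^8 = 256
Bit 10: 1 × 2^10 = 1024
Bit 13: 1 × 2^13 = 8192
Sum = 4 + 8 + 256 + 1024 + 8192
= 9484


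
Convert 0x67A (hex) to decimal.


Positional values:
Position 0: A × 16^0 = 10 × 1 = 10
Position 1: 7 × 16^1 = 7 × 16 = 112
Position 2: 6 × 16^2 = 6 × 256 = 1536
Sum = 10 + 112 + 1536
= 1658


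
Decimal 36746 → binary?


Divide by 2 repeatedly:
36746 ÷ 2 = 18373 remainder 0
18373 ÷ 2 = 9186 remainder 1
9186 ÷ 2 = 4593 remainder 0
4593 ÷ 2 = 2296 remainder 1
2296 ÷ 2 = 1148 remainder 0
1148 ÷ 2 = 574 remainder 0
574 ÷ 2 = 287 remainder 0
287 ÷ 2 = 143 remainder 1
143 ÷ 2 = 71 remainder 1
71 ÷ 2 = 35 remainder 1
35 ÷ 2 = 17 remainder 1
17 ÷ 2 = 8 remainder 1
8 ÷ 2 = 4 remainder 0
4 ÷ 2 = 2 remainder 0
2 ÷ 2 = 1 remainder 0
1 ÷ 2 = 0 remainder 1
Reading remainders bottom-up:
= 1000111110001010


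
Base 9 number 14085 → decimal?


Positional values (base 9):
  5 × 9^0 = 5 × 1 = 5
  8 × 9^1 = 8 × 9 = 72
  0 × 9^2 = 0 × 81 = 0
  4 × 9^3 = 4 × 729 = 2916
  1 × 9^4 = 1 × 6561 = 6561
Sum = 5 + 72 + 0 + 2916 + 6561
= 9554


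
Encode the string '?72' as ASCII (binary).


String: '?72'  (3 characters)
Per-character ASCII lookup:
  '?': special character: '?' = 63 → 111111
  '7': digits start at 48: '7' = 48 + 7 = 55 → 110111
  '2': digits start at 48: '2' = 48 + 2 = 50 → 110010
= 111111 110111 110010


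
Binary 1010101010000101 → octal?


Group into 3-bit groups: 001010101010000101
  001 = 1
  010 = 2
  101 = 5
  010 = 2
  000 = 0
  101 = 5
= 0o125205


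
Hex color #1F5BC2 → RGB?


Hex: #1F5BC2
R = 1F₁₆ = 31
G = 5B₁₆ = 91
B = C2₁₆ = 194
= RGB(31, 91, 194)


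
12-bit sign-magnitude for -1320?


Sign bit: 1 (negative)
Magnitude: 1320 = 10100101000
= 110100101000


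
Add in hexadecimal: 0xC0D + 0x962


Align and add column by column (LSB to MSB, each column mod 16 with carry):
  0C0D
+ 0962
  ----
  col 0: D(13) + 2(2) + 0 (carry in) = 15 → F(15), carry out 0
  col 1: 0(0) + 6(6) + 0 (carry in) = 6 → 6(6), carry out 0
  col 2: C(12) + 9(9) + 0 (carry in) = 21 → 5(5), carry out 1
  col 3: 0(0) + 0(0) + 1 (carry in) = 1 → 1(1), carry out 0
Reading digits MSB→LSB: 156F
Strip leading zeros: 156F
= 0x156F


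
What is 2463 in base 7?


Divide by 7 repeatedly:
2463 ÷ 7 = 351 remainder 6
351 ÷ 7 = 50 remainder 1
50 ÷ 7 = 7 remainder 1
7 ÷ 7 = 1 remainder 0
1 ÷ 7 = 0 remainder 1
Reading remainders bottom-up:
= 10116


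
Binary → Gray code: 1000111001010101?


Binary: 1000111001010101
Gray code: G = B XOR (B >> 1)
B >> 1 = 0100011100101010
1000111001010101 XOR 0100011100101010:
  1 XOR 0 = 1
  0 XOR 1 = 1
  0 XOR 0 = 0
  0 XOR 0 = 0
  1 XOR 0 = 1
  1 XOR 1 = 0
  1 XOR 1 = 0
  0 XOR 1 = 1
  0 XOR 0 = 0
  1 XOR 0 = 1
  0 XOR 1 = 1
  1 XOR 0 = 1
  0 XOR 1 = 1
  1 XOR 0 = 1
  0 XOR 1 = 1
  1 XOR 0 = 1
= 1100100101111111


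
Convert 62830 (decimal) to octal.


Divide by 8 repeatedly:
62830 ÷ 8 = 7853 remainder 6
7853 ÷ 8 = 981 remainder 5
981 ÷ 8 = 122 remainder 5
122 ÷ 8 = 15 remainder 2
15 ÷ 8 = 1 remainder 7
1 ÷ 8 = 0 remainder 1
Reading remainders bottom-up:
= 0o172556


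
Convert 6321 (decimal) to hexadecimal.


Divide by 16 repeatedly:
6321 ÷ 16 = 395 remainder 1 (1)
395 ÷ 16 = 24 remainder 11 (B)
24 ÷ 16 = 1 remainder 8 (8)
1 ÷ 16 = 0 remainder 1 (1)
Reading remainders bottom-up:
= 0x18B1


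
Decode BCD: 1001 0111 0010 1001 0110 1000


Each 4-bit group → digit:
  1001 → 9
  0111 → 7
  0010 → 2
  1001 → 9
  0110 → 6
  1000 → 8
= 972968


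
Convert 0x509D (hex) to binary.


Each hex digit → 4 binary bits:
  5 = 0101
  0 = 0000
  9 = 1001
  D = 1101
Concatenate: 0101 0000 1001 1101
= 0101000010011101


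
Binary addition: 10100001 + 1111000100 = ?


Align and add column by column (LSB to MSB, carry propagating):
  00010100001
+ 01111000100
  -----------
  col 0: 1 + 0 + 0 (carry in) = 1 → bit 1, carry out 0
  col 1: 0 + 0 + 0 (carry in) = 0 → bit 0, carry out 0
  col 2: 0 + 1 + 0 (carry in) = 1 → bit 1, carry out 0
  col 3: 0 + 0 + 0 (carry in) = 0 → bit 0, carry out 0
  col 4: 0 + 0 + 0 (carry in) = 0 → bit 0, carry out 0
  col 5: 1 + 0 + 0 (carry in) = 1 → bit 1, carry out 0
  col 6: 0 + 1 + 0 (carry in) = 1 → bit 1, carry out 0
  col 7: 1 + 1 + 0 (carry in) = 2 → bit 0, carry out 1
  col 8: 0 + 1 + 1 (carry in) = 2 → bit 0, carry out 1
  col 9: 0 + 1 + 1 (carry in) = 2 → bit 0, carry out 1
  col 10: 0 + 0 + 1 (carry in) = 1 → bit 1, carry out 0
Reading bits MSB→LSB: 10001100101
Strip leading zeros: 10001100101
= 10001100101


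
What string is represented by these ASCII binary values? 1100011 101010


Codes (binary): 1100011 101010
Per-code ASCII lookup:
  1100011 = 99  (range 97-122: lowercase, 99 - 97 = 2) → 'c'
  101010 = 42  (special character) → '*'
= 'c*'


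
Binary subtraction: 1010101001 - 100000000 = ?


Align and subtract column by column (LSB to MSB, borrowing when needed):
  1010101001
- 0100000000
  ----------
  col 0: (1 - 0 borrow-in) - 0 → 1 - 0 = 1, borrow out 0
  col 1: (0 - 0 borrow-in) - 0 → 0 - 0 = 0, borrow out 0
  col 2: (0 - 0 borrow-in) - 0 → 0 - 0 = 0, borrow out 0
  col 3: (1 - 0 borrow-in) - 0 → 1 - 0 = 1, borrow out 0
  col 4: (0 - 0 borrow-in) - 0 → 0 - 0 = 0, borrow out 0
  col 5: (1 - 0 borrow-in) - 0 → 1 - 0 = 1, borrow out 0
  col 6: (0 - 0 borrow-in) - 0 → 0 - 0 = 0, borrow out 0
  col 7: (1 - 0 borrow-in) - 0 → 1 - 0 = 1, borrow out 0
  col 8: (0 - 0 borrow-in) - 1 → borrow from next column: (0+2) - 1 = 1, borrow out 1
  col 9: (1 - 1 borrow-in) - 0 → 0 - 0 = 0, borrow out 0
Reading bits MSB→LSB: 0110101001
Strip leading zeros: 110101001
= 110101001


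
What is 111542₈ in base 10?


Positional values:
Position 0: 2 × 8^0 = 2
Position 1: 4 × 8^1 = 32
Position 2: 5 × 8^2 = 320
Position 3: 1 × 8^3 = 512
Position 4: 1 × 8^4 = 4096
Position 5: 1 × 8^5 = 32768
Sum = 2 + 32 + 320 + 512 + 4096 + 32768
= 37730


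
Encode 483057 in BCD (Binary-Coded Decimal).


Each digit → 4-bit binary:
  4 → 0100
  8 → 1000
  3 → 0011
  0 → 0000
  5 → 0101
  7 → 0111
= 0100 1000 0011 0000 0101 0111


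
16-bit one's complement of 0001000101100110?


Original: 0001000101100110
Invert all bits:
  bit 0: 0 → 1
  bit 1: 0 → 1
  bit 2: 0 → 1
  bit 3: 1 → 0
  bit 4: 0 → 1
  bit 5: 0 → 1
  bit 6: 0 → 1
  bit 7: 1 → 0
  bit 8: 0 → 1
  bit 9: 1 → 0
  bit 10: 1 → 0
  bit 11: 0 → 1
  bit 12: 0 → 1
  bit 13: 1 → 0
  bit 14: 1 → 0
  bit 15: 0 → 1
= 1110111010011001


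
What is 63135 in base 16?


Divide by 16 repeatedly:
63135 ÷ 16 = 3945 remainder 15 (F)
3945 ÷ 16 = 246 remainder 9 (9)
246 ÷ 16 = 15 remainder 6 (6)
15 ÷ 16 = 0 remainder 15 (F)
Reading remainders bottom-up:
= 0xF69F


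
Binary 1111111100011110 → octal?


Group into 3-bit groups: 001111111100011110
  001 = 1
  111 = 7
  111 = 7
  100 = 4
  011 = 3
  110 = 6
= 0o177436


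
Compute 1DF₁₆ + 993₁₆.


Align and add column by column (LSB to MSB, each column mod 16 with carry):
  01DF
+ 0993
  ----
  col 0: F(15) + 3(3) + 0 (carry in) = 18 → 2(2), carry out 1
  col 1: D(13) + 9(9) + 1 (carry in) = 23 → 7(7), carry out 1
  col 2: 1(1) + 9(9) + 1 (carry in) = 11 → B(11), carry out 0
  col 3: 0(0) + 0(0) + 0 (carry in) = 0 → 0(0), carry out 0
Reading digits MSB→LSB: 0B72
Strip leading zeros: B72
= 0xB72


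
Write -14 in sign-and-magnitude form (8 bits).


Sign bit: 1 (negative)
Magnitude: 14 = 0001110
= 10001110


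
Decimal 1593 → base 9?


Divide by 9 repeatedly:
1593 ÷ 9 = 177 remainder 0
177 ÷ 9 = 19 remainder 6
19 ÷ 9 = 2 remainder 1
2 ÷ 9 = 0 remainder 2
Reading remainders bottom-up:
= 2160


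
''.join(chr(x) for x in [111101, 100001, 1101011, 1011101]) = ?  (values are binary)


Codes (binary): 111101 100001 1101011 1011101
Per-code ASCII lookup:
  111101 = 61  (special character) → '='
  100001 = 33  (special character) → '!'
  1101011 = 107  (range 97-122: lowercase, 107 - 97 = 10) → 'k'
  1011101 = 93  (special character) → ']'
= '=!k]'


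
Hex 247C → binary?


Each hex digit → 4 binary bits:
  2 = 0010
  4 = 0100
  7 = 0111
  C = 1100
Concatenate: 0010 0100 0111 1100
= 0010010001111100


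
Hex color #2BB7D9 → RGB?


Hex: #2BB7D9
R = 2B₁₆ = 43
G = B7₁₆ = 183
B = D9₁₆ = 217
= RGB(43, 183, 217)


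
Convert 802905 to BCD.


Each digit → 4-bit binary:
  8 → 1000
  0 → 0000
  2 → 0010
  9 → 1001
  0 → 0000
  5 → 0101
= 1000 0000 0010 1001 0000 0101


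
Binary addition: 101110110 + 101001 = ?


Align and add column by column (LSB to MSB, carry propagating):
  0101110110
+ 0000101001
  ----------
  col 0: 0 + 1 + 0 (carry in) = 1 → bit 1, carry out 0
  col 1: 1 + 0 + 0 (carry in) = 1 → bit 1, carry out 0
  col 2: 1 + 0 + 0 (carry in) = 1 → bit 1, carry out 0
  col 3: 0 + 1 + 0 (carry in) = 1 → bit 1, carry out 0
  col 4: 1 + 0 + 0 (carry in) = 1 → bit 1, carry out 0
  col 5: 1 + 1 + 0 (carry in) = 2 → bit 0, carry out 1
  col 6: 1 + 0 + 1 (carry in) = 2 → bit 0, carry out 1
  col 7: 0 + 0 + 1 (carry in) = 1 → bit 1, carry out 0
  col 8: 1 + 0 + 0 (carry in) = 1 → bit 1, carry out 0
  col 9: 0 + 0 + 0 (carry in) = 0 → bit 0, carry out 0
Reading bits MSB→LSB: 0110011111
Strip leading zeros: 110011111
= 110011111


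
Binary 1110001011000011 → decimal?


Positional values:
Bit 0: 1 × 2^0 = 1
Bit 1: 1 × 2^1 = 2
Bit 6: 1 × 2^6 = 64
Bit 7: 1 × 2^7 = 128
Bit 9: 1 × 2^9 = 512
Bit 13: 1 × 2^13 = 8192
Bit 14: 1 × 2^14 = 16384
Bit 15: 1 × 2^15 = 32768
Sum = 1 + 2 + 64 + 128 + 512 + 8192 + 16384 + 32768
= 58051


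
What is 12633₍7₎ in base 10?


Positional values (base 7):
  3 × 7^0 = 3 × 1 = 3
  3 × 7^1 = 3 × 7 = 21
  6 × 7^2 = 6 × 49 = 294
  2 × 7^3 = 2 × 343 = 686
  1 × 7^4 = 1 × 2401 = 2401
Sum = 3 + 21 + 294 + 686 + 2401
= 3405


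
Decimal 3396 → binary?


Divide by 2 repeatedly:
3396 ÷ 2 = 1698 remainder 0
1698 ÷ 2 = 849 remainder 0
849 ÷ 2 = 424 remainder 1
424 ÷ 2 = 212 remainder 0
212 ÷ 2 = 106 remainder 0
106 ÷ 2 = 53 remainder 0
53 ÷ 2 = 26 remainder 1
26 ÷ 2 = 13 remainder 0
13 ÷ 2 = 6 remainder 1
6 ÷ 2 = 3 remainder 0
3 ÷ 2 = 1 remainder 1
1 ÷ 2 = 0 remainder 1
Reading remainders bottom-up:
= 110101000100


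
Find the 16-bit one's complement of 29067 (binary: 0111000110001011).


Original: 0111000110001011
Invert all bits:
  bit 0: 0 → 1
  bit 1: 1 → 0
  bit 2: 1 → 0
  bit 3: 1 → 0
  bit 4: 0 → 1
  bit 5: 0 → 1
  bit 6: 0 → 1
  bit 7: 1 → 0
  bit 8: 1 → 0
  bit 9: 0 → 1
  bit 10: 0 → 1
  bit 11: 0 → 1
  bit 12: 1 → 0
  bit 13: 0 → 1
  bit 14: 1 → 0
  bit 15: 1 → 0
= 1000111001110100


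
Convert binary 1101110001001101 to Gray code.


Binary: 1101110001001101
Gray code: G = B XOR (B >> 1)
B >> 1 = 0110111000100110
1101110001001101 XOR 0110111000100110:
  1 XOR 0 = 1
  1 XOR 1 = 0
  0 XOR 1 = 1
  1 XOR 0 = 1
  1 XOR 1 = 0
  1 XOR 1 = 0
  0 XOR 1 = 1
  0 XOR 0 = 0
  0 XOR 0 = 0
  1 XOR 0 = 1
  0 XOR 1 = 1
  0 XOR 0 = 0
  1 XOR 0 = 1
  1 XOR 1 = 0
  0 XOR 1 = 1
  1 XOR 0 = 1
= 1011001001101011


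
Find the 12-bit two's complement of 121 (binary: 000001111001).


Original: 000001111001
Step 1 - Invert all bits: 111110000110
Step 2 - Add 1: 111110000110 + 1
= 111110000111 (represents -121)


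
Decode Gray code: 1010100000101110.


Gray code: 1010100000101110
MSB stays the same: 1
Each subsequent bit = prev_binary XOR current_gray:
  B[1] = 1 XOR 0 = 1
  B[2] = 1 XOR 1 = 0
  B[3] = 0 XOR 0 = 0
  B[4] = 0 XOR 1 = 1
  B[5] = 1 XOR 0 = 1
  B[6] = 1 XOR 0 = 1
  B[7] = 1 XOR 0 = 1
  B[8] = 1 XOR 0 = 1
  B[9] = 1 XOR 0 = 1
  B[10] = 1 XOR 1 = 0
  B[11] = 0 XOR 0 = 0
  B[12] = 0 XOR 1 = 1
  B[13] = 1 XOR 1 = 0
  B[14] = 0 XOR 1 = 1
  B[15] = 1 XOR 0 = 1
= 1100111111001011 (53195 decimal)


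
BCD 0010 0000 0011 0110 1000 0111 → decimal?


Each 4-bit group → digit:
  0010 → 2
  0000 → 0
  0011 → 3
  0110 → 6
  1000 → 8
  0111 → 7
= 203687


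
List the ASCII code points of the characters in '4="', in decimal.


String: '4="'  (3 characters)
Per-character ASCII lookup:
  '4': digits start at 48: '4' = 48 + 4 = 52
  '=': special character: '=' = 61
  '"': special character: '"' = 34
= 52 61 34


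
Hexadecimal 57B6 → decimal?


Positional values:
Position 0: 6 × 16^0 = 6 × 1 = 6
Position 1: B × 16^1 = 11 × 16 = 176
Position 2: 7 × 16^2 = 7 × 256 = 1792
Position 3: 5 × 16^3 = 5 × 4096 = 20480
Sum = 6 + 176 + 1792 + 20480
= 22454


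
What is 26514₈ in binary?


Each octal digit → 3 binary bits:
  2 = 010
  6 = 110
  5 = 101
  1 = 001
  4 = 100
Concatenate: 010 110 101 001 100
= 010110101001100


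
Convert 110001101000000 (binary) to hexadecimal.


Group into 4-bit nibbles: 0110001101000000
  0110 = 6
  0011 = 3
  0100 = 4
  0000 = 0
= 0x6340


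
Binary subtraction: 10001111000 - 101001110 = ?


Align and subtract column by column (LSB to MSB, borrowing when needed):
  10001111000
- 00101001110
  -----------
  col 0: (0 - 0 borrow-in) - 0 → 0 - 0 = 0, borrow out 0
  col 1: (0 - 0 borrow-in) - 1 → borrow from next column: (0+2) - 1 = 1, borrow out 1
  col 2: (0 - 1 borrow-in) - 1 → borrow from next column: (-1+2) - 1 = 0, borrow out 1
  col 3: (1 - 1 borrow-in) - 1 → borrow from next column: (0+2) - 1 = 1, borrow out 1
  col 4: (1 - 1 borrow-in) - 0 → 0 - 0 = 0, borrow out 0
  col 5: (1 - 0 borrow-in) - 0 → 1 - 0 = 1, borrow out 0
  col 6: (1 - 0 borrow-in) - 1 → 1 - 1 = 0, borrow out 0
  col 7: (0 - 0 borrow-in) - 0 → 0 - 0 = 0, borrow out 0
  col 8: (0 - 0 borrow-in) - 1 → borrow from next column: (0+2) - 1 = 1, borrow out 1
  col 9: (0 - 1 borrow-in) - 0 → borrow from next column: (-1+2) - 0 = 1, borrow out 1
  col 10: (1 - 1 borrow-in) - 0 → 0 - 0 = 0, borrow out 0
Reading bits MSB→LSB: 01100101010
Strip leading zeros: 1100101010
= 1100101010


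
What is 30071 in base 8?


Divide by 8 repeatedly:
30071 ÷ 8 = 3758 remainder 7
3758 ÷ 8 = 469 remainder 6
469 ÷ 8 = 58 remainder 5
58 ÷ 8 = 7 remainder 2
7 ÷ 8 = 0 remainder 7
Reading remainders bottom-up:
= 0o72567


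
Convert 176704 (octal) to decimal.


Positional values:
Position 0: 4 × 8^0 = 4
Position 1: 0 × 8^1 = 0
Position 2: 7 × 8^2 = 448
Position 3: 6 × 8^3 = 3072
Position 4: 7 × 8^4 = 28672
Position 5: 1 × 8^5 = 32768
Sum = 4 + 0 + 448 + 3072 + 28672 + 32768
= 64964


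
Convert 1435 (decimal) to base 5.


Divide by 5 repeatedly:
1435 ÷ 5 = 287 remainder 0
287 ÷ 5 = 57 remainder 2
57 ÷ 5 = 11 remainder 2
11 ÷ 5 = 2 remainder 1
2 ÷ 5 = 0 remainder 2
Reading remainders bottom-up:
= 21220


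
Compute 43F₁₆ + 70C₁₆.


Align and add column by column (LSB to MSB, each column mod 16 with carry):
  043F
+ 070C
  ----
  col 0: F(15) + C(12) + 0 (carry in) = 27 → B(11), carry out 1
  col 1: 3(3) + 0(0) + 1 (carry in) = 4 → 4(4), carry out 0
  col 2: 4(4) + 7(7) + 0 (carry in) = 11 → B(11), carry out 0
  col 3: 0(0) + 0(0) + 0 (carry in) = 0 → 0(0), carry out 0
Reading digits MSB→LSB: 0B4B
Strip leading zeros: B4B
= 0xB4B


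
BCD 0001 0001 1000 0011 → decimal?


Each 4-bit group → digit:
  0001 → 1
  0001 → 1
  1000 → 8
  0011 → 3
= 1183


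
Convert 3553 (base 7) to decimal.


Positional values (base 7):
  3 × 7^0 = 3 × 1 = 3
  5 × 7^1 = 5 × 7 = 35
  5 × 7^2 = 5 × 49 = 245
  3 × 7^3 = 3 × 343 = 1029
Sum = 3 + 35 + 245 + 1029
= 1312


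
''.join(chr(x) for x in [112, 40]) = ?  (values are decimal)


Codes (decimal): 112 40
Per-code ASCII lookup:
  112  (range 97-122: lowercase, 112 - 97 = 15) → 'p'
  40  (special character) → '('
= 'p('


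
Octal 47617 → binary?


Each octal digit → 3 binary bits:
  4 = 100
  7 = 111
  6 = 110
  1 = 001
  7 = 111
Concatenate: 100 111 110 001 111
= 100111110001111


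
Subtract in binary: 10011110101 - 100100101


Align and subtract column by column (LSB to MSB, borrowing when needed):
  10011110101
- 00100100101
  -----------
  col 0: (1 - 0 borrow-in) - 1 → 1 - 1 = 0, borrow out 0
  col 1: (0 - 0 borrow-in) - 0 → 0 - 0 = 0, borrow out 0
  col 2: (1 - 0 borrow-in) - 1 → 1 - 1 = 0, borrow out 0
  col 3: (0 - 0 borrow-in) - 0 → 0 - 0 = 0, borrow out 0
  col 4: (1 - 0 borrow-in) - 0 → 1 - 0 = 1, borrow out 0
  col 5: (1 - 0 borrow-in) - 1 → 1 - 1 = 0, borrow out 0
  col 6: (1 - 0 borrow-in) - 0 → 1 - 0 = 1, borrow out 0
  col 7: (1 - 0 borrow-in) - 0 → 1 - 0 = 1, borrow out 0
  col 8: (0 - 0 borrow-in) - 1 → borrow from next column: (0+2) - 1 = 1, borrow out 1
  col 9: (0 - 1 borrow-in) - 0 → borrow from next column: (-1+2) - 0 = 1, borrow out 1
  col 10: (1 - 1 borrow-in) - 0 → 0 - 0 = 0, borrow out 0
Reading bits MSB→LSB: 01111010000
Strip leading zeros: 1111010000
= 1111010000


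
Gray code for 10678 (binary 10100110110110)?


Binary: 10100110110110
Gray code: G = B XOR (B >> 1)
B >> 1 = 01010011011011
10100110110110 XOR 01010011011011:
  1 XOR 0 = 1
  0 XOR 1 = 1
  1 XOR 0 = 1
  0 XOR 1 = 1
  0 XOR 0 = 0
  1 XOR 0 = 1
  1 XOR 1 = 0
  0 XOR 1 = 1
  1 XOR 0 = 1
  1 XOR 1 = 0
  0 XOR 1 = 1
  1 XOR 0 = 1
  1 XOR 1 = 0
  0 XOR 1 = 1
= 11110101101101


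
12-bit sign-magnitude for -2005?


Sign bit: 1 (negative)
Magnitude: 2005 = 11111010101
= 111111010101


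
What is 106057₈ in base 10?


Positional values:
Position 0: 7 × 8^0 = 7
Position 1: 5 × 8^1 = 40
Position 2: 0 × 8^2 = 0
Position 3: 6 × 8^3 = 3072
Position 4: 0 × 8^4 = 0
Position 5: 1 × 8^5 = 32768
Sum = 7 + 40 + 0 + 3072 + 0 + 32768
= 35887


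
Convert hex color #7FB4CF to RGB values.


Hex: #7FB4CF
R = 7F₁₆ = 127
G = B4₁₆ = 180
B = CF₁₆ = 207
= RGB(127, 180, 207)


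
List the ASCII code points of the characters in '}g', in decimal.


String: '}g'  (2 characters)
Per-character ASCII lookup:
  '}': special character: '}' = 125
  'g': lowercase starts at 97: 'g' = 97 + 6 = 103
= 125 103


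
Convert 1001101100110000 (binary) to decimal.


Positional values:
Bit 4: 1 × 2^4 = 16
Bit 5: 1 × 2^5 = 32
Bit 8: 1 × 2^8 = 256
Bit 9: 1 × 2^9 = 512
Bit 11: 1 × 2^11 = 2048
Bit 12: 1 × 2^12 = 4096
Bit 15: 1 × 2^15 = 32768
Sum = 16 + 32 + 256 + 512 + 2048 + 4096 + 32768
= 39728


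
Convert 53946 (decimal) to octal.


Divide by 8 repeatedly:
53946 ÷ 8 = 6743 remainder 2
6743 ÷ 8 = 842 remainder 7
842 ÷ 8 = 105 remainder 2
105 ÷ 8 = 13 remainder 1
13 ÷ 8 = 1 remainder 5
1 ÷ 8 = 0 remainder 1
Reading remainders bottom-up:
= 0o151272
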